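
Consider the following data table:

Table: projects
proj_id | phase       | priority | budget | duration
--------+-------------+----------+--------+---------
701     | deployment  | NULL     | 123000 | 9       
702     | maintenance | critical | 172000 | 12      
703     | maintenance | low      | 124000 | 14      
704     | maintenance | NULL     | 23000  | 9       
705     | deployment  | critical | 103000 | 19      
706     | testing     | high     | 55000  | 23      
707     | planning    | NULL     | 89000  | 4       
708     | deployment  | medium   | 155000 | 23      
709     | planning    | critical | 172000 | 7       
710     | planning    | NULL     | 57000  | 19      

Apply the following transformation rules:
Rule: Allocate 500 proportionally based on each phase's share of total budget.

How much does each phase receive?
deployment: 177.54, maintenance: 148.65, planning: 148.18, testing: 25.63

Step 1: Calculate total budget = 1073000
Step 2: Calculate each phase's proportion:
  deployment: 381000/1073000 = 35.51% → 177.54
  maintenance: 319000/1073000 = 29.73% → 148.65
  planning: 318000/1073000 = 29.64% → 148.18
  testing: 55000/1073000 = 5.13% → 25.63
Step 3: Verify: sum of allocations ≈ 500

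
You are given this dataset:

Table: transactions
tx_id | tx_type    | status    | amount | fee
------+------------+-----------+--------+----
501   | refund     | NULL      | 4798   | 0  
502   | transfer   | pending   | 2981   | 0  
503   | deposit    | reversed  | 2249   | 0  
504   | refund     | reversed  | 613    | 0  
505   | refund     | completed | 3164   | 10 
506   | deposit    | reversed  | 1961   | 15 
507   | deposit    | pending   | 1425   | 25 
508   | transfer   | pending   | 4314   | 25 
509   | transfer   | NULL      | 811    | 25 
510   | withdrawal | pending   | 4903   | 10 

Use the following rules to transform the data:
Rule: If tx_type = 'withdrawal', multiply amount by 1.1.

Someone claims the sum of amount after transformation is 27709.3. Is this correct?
Yes, the result is correct.

Step 1: Calculate the correct sum after transformation
Step 2: Apply multiplier 1.1 to records where tx_type = 'withdrawal'
Step 3: Correct result = 27709.3
Step 4: Claimed result = 27709.3
Step 5: 27709.3 = 27709.3 ✓
Conclusion: The claimed result is correct.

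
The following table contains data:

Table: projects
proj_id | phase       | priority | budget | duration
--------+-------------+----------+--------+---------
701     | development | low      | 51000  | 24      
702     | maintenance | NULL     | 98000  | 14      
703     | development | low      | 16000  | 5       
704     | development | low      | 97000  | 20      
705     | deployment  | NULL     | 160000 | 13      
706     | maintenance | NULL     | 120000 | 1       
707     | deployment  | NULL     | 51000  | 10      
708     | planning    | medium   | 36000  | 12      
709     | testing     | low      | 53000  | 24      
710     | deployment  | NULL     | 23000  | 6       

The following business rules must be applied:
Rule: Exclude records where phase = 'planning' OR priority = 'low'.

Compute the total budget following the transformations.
452000

Step 1: Find records where phase = 'planning' OR priority = 'low'
Step 2: 5 records match, summing to 253000
Step 3: Original sum: 705000
Step 4: Remaining sum = 705000 - 253000 = 452000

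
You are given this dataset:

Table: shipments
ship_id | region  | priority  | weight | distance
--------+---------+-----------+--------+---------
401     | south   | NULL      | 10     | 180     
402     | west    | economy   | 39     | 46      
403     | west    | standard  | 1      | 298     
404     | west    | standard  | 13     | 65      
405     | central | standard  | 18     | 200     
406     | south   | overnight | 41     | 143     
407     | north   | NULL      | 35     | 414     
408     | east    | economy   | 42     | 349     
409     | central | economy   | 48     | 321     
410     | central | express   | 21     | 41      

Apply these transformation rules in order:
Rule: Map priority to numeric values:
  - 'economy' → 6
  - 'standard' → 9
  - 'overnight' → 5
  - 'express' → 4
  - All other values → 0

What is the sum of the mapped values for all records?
54

Step 1: Apply mapping to each record
Step 2: Count by status:
  'economy': 3 records × 6 = 18
  'standard': 3 records × 9 = 27
  'overnight': 1 records × 5 = 5
  'express': 1 records × 4 = 4
Step 3: Sum all mapped values = 54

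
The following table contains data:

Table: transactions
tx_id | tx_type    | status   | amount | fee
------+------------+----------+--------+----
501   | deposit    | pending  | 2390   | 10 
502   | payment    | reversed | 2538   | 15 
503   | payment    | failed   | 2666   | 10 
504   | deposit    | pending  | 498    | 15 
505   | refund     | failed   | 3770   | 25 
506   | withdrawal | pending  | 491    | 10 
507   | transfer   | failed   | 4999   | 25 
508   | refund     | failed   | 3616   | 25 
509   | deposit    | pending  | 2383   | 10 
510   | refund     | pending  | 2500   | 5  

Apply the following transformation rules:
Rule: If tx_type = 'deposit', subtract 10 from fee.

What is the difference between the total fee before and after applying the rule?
30

Step 1: Original sum of fee = 150
Step 2: 3 records have tx_type = 'deposit'
Step 3: Each affected record changes by -10
Step 4: Total change = 3 × -10 = -30
Step 5: New sum = 150 + -30 = 120
Step 6: Difference = |120 - 150| = 30
        (Sum decreased by 30)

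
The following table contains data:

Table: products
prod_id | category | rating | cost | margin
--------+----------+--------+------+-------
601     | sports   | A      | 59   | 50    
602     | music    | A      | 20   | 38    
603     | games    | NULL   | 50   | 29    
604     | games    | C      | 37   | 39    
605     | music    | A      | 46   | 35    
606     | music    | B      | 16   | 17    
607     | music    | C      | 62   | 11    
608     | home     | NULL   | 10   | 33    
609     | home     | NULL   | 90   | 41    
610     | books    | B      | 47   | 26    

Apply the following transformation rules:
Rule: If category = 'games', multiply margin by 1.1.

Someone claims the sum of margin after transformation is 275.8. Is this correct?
No, the correct result is 325.8.

Step 1: Calculate the correct sum after transformation
Step 2: Apply multiplier 1.1 to records where category = 'games'
Step 3: Correct result = 325.8
Step 4: Claimed result = 275.8
Step 5: 325.8 ≠ 275.8
Conclusion: The claimed result is incorrect. The correct answer is 325.8.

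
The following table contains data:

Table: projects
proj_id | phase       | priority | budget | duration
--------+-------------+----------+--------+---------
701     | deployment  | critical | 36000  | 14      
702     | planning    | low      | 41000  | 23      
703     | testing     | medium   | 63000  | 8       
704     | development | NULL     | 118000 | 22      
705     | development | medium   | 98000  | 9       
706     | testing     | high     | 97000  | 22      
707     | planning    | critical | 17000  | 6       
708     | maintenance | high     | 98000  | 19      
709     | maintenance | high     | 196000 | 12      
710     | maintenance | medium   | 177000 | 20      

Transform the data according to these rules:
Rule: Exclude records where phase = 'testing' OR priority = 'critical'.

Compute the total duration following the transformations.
105

Step 1: Find records where phase = 'testing' OR priority = 'critical'
Step 2: 4 records match, summing to 50
Step 3: Original sum: 155
Step 4: Remaining sum = 155 - 50 = 105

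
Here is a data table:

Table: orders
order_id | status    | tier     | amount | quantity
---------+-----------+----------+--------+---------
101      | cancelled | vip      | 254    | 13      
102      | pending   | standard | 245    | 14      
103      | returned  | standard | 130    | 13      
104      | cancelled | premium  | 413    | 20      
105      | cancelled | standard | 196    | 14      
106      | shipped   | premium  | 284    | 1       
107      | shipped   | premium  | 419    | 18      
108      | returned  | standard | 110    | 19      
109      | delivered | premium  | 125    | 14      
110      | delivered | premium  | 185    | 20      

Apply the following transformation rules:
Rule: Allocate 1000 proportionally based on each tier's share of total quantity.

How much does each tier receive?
premium: 500.0, standard: 410.96, vip: 89.04

Step 1: Calculate total quantity = 146
Step 2: Calculate each tier's proportion:
  premium: 73/146 = 50.00% → 500.0
  standard: 60/146 = 41.10% → 410.96
  vip: 13/146 = 8.90% → 89.04
Step 3: Verify: sum of allocations ≈ 1000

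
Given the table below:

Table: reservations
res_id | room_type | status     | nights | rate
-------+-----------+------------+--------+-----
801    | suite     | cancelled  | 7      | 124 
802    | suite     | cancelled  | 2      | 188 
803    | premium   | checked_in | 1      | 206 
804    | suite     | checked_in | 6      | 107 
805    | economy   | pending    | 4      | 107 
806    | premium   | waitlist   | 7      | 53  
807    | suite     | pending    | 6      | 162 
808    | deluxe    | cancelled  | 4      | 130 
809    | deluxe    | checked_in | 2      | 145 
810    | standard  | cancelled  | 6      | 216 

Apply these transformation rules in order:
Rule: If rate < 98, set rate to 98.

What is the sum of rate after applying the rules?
1483

Step 1: 1 records have rate < 98
Step 2: These records originally summed to 53
Step 3: After setting to minimum: 1 × 98 = 98
Step 4: Unaffected records sum: 1385
Step 5: Final sum = 98 + 1385 = 1483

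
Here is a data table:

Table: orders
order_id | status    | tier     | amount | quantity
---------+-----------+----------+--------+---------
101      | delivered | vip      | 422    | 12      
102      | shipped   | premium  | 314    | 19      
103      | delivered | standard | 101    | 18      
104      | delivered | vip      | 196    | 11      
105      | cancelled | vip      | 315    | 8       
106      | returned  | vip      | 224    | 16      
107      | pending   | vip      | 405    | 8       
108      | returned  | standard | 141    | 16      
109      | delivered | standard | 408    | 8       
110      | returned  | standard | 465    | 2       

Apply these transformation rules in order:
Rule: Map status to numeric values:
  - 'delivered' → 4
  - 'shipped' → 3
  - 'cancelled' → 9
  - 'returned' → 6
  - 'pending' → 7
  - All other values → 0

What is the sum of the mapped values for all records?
53

Step 1: Apply mapping to each record
Step 2: Count by status:
  'delivered': 4 records × 4 = 16
  'shipped': 1 records × 3 = 3
  'cancelled': 1 records × 9 = 9
  'returned': 3 records × 6 = 18
  'pending': 1 records × 7 = 7
Step 3: Sum all mapped values = 53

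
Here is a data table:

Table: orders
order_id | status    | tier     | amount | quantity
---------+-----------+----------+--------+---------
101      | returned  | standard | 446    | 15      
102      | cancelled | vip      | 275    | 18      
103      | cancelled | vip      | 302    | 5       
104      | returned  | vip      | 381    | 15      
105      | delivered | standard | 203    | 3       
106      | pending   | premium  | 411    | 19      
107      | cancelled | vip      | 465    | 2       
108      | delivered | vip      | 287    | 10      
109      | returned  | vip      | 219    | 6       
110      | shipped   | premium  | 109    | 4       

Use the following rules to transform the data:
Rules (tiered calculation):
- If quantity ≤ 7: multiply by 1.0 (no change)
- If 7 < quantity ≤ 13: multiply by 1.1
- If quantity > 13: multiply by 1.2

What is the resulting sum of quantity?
111.4

Step 1: Tier 1 (quantity ≤ 7): 5 records, sum = 20 × 1.0 = 20.0
Step 2: Tier 2 (7 < quantity ≤ 13): 1 records, sum = 10 × 1.1 = 11.0
Step 3: Tier 3 (quantity > 13): 4 records, sum = 67 × 1.2 = 80.4
Step 4: Final sum = 20.0 + 11.0 + 80.4 = 111.4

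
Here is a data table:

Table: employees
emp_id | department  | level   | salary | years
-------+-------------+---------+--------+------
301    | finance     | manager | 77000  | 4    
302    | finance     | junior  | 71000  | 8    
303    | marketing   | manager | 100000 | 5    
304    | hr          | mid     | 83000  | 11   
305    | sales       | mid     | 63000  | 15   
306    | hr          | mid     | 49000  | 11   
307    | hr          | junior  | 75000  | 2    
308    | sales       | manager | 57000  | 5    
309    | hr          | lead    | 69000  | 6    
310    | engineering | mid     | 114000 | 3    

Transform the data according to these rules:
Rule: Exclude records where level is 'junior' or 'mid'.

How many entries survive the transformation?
4

Step 1: Count records to exclude
  - 2 (junior) + 4 (mid) = 6 records
Step 2: Total records: 10
Step 3: Remaining = 10 - 6 = 4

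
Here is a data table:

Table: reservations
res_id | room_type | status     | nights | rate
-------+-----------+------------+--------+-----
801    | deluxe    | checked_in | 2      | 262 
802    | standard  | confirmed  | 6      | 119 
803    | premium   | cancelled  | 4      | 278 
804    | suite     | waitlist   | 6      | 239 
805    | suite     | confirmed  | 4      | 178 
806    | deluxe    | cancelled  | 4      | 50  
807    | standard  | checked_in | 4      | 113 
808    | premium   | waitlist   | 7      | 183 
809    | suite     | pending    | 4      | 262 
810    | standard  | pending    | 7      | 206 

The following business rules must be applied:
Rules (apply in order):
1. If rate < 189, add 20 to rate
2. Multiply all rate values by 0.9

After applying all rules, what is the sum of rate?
1791.0

Step 1: Apply Rule 1 - Add 20 to records with rate < 189
  - 5 records affected: 643 + (5 × 20) = 743
  - Unaffected records: 1247
  - Sum after Rule 1: 1990
Step 2: Apply Rule 2 - Multiply all by 0.9
  - 1990 × 0.9 = 1791.0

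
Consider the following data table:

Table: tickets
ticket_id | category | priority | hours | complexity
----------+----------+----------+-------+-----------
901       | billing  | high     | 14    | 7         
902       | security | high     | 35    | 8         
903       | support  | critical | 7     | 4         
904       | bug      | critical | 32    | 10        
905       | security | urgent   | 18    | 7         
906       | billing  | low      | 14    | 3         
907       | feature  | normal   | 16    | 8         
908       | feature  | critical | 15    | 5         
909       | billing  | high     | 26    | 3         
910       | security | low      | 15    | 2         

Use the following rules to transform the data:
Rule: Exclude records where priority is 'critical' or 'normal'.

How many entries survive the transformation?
6

Step 1: Count records to exclude
  - 3 (critical) + 1 (normal) = 4 records
Step 2: Total records: 10
Step 3: Remaining = 10 - 4 = 6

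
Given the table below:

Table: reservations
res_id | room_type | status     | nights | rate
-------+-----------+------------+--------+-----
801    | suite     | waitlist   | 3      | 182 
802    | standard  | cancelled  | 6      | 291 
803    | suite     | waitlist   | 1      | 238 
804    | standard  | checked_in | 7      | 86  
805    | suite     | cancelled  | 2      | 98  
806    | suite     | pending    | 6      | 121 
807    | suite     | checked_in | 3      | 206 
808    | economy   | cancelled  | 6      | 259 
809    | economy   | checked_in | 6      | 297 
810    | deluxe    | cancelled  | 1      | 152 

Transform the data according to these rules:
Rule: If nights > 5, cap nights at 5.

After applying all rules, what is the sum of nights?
35

Step 1: 5 records have nights > 5
Step 2: These records originally summed to 31
Step 3: After capping: 5 × 5 = 25
Step 4: Unaffected records sum: 10
Step 5: Final sum = 25 + 10 = 35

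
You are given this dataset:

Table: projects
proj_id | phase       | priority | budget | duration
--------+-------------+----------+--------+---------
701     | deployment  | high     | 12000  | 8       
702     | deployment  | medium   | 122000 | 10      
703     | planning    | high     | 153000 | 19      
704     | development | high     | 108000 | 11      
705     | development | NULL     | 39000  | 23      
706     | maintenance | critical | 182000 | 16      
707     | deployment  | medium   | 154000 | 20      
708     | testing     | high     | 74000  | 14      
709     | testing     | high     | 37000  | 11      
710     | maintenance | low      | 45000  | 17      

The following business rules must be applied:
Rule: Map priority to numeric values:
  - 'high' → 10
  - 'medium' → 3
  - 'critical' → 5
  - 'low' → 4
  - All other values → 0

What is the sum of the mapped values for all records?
65

Step 1: Apply mapping to each record
Step 2: Count by status:
  'high': 5 records × 10 = 50
  'medium': 2 records × 3 = 6
  'critical': 1 records × 5 = 5
  'low': 1 records × 4 = 4
Step 3: Sum all mapped values = 65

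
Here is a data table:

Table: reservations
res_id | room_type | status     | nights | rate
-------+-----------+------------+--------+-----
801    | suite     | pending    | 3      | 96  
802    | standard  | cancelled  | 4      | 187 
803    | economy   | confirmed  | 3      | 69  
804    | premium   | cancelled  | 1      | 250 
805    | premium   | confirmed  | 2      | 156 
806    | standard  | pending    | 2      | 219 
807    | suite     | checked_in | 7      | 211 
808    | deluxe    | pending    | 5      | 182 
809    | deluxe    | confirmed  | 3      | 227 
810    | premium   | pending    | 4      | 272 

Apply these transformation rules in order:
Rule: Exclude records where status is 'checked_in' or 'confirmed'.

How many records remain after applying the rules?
6

Step 1: Count records to exclude
  - 1 (checked_in) + 3 (confirmed) = 4 records
Step 2: Total records: 10
Step 3: Remaining = 10 - 4 = 6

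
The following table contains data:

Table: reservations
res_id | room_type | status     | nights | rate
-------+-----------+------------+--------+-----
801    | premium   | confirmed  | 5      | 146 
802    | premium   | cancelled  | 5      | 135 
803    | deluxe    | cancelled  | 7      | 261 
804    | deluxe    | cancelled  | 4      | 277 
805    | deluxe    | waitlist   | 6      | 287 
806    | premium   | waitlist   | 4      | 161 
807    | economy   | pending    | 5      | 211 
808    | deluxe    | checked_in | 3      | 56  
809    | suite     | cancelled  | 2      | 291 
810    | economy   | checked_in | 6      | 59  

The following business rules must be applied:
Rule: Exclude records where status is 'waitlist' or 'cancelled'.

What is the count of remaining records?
4

Step 1: Count records to exclude
  - 2 (waitlist) + 4 (cancelled) = 6 records
Step 2: Total records: 10
Step 3: Remaining = 10 - 6 = 4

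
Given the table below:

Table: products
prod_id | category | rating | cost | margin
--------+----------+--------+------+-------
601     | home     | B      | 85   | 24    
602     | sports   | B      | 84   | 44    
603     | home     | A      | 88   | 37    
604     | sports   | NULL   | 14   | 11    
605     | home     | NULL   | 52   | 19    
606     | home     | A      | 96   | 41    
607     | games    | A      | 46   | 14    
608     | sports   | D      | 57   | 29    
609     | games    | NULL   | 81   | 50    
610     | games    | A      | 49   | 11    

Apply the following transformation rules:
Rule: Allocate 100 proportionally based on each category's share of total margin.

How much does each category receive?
games: 26.79, home: 43.21, sports: 30.0

Step 1: Calculate total margin = 280
Step 2: Calculate each category's proportion:
  games: 75/280 = 26.79% → 26.79
  home: 121/280 = 43.21% → 43.21
  sports: 84/280 = 30.00% → 30.0
Step 3: Verify: sum of allocations ≈ 100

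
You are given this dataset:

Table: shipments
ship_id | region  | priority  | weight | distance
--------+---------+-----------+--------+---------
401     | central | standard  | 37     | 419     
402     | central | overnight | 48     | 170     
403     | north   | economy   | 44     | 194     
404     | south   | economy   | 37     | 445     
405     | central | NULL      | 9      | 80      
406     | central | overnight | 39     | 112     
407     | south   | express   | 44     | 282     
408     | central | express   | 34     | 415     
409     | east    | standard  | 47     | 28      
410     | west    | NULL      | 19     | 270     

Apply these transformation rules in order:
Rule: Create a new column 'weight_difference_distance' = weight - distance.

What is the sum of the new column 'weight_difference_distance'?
-2057

Step 1: For each record, compute weight - distance
Example calculations:
  37 - 419 = -382
  48 - 170 = -122
  44 - 194 = -150
  ...
Step 2: Sum all derived values
Step 3: Total = -2057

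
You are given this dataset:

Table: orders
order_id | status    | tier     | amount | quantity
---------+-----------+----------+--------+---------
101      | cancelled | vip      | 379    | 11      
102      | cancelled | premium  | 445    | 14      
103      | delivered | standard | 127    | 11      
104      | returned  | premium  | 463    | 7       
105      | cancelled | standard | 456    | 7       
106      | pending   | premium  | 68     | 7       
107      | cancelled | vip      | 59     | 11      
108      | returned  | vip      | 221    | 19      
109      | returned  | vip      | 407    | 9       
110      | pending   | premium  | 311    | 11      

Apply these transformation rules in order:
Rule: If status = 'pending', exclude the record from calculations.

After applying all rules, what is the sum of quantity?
89

Step 1: Identify records where status = 'pending'
Step 2: The excluded records sum to 18
Step 3: Original total quantity = 107
Step 4: Remaining total = 107 - 18 = 89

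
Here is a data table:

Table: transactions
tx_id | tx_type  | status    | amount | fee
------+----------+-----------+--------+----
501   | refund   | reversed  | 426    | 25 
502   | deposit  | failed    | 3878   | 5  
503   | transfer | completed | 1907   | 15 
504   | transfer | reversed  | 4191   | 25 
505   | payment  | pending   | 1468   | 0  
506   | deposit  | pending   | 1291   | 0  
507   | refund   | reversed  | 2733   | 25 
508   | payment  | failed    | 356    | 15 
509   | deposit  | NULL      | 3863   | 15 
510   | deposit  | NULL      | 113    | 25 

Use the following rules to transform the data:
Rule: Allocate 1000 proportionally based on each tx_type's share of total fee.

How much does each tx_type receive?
deposit: 300.0, payment: 100.0, refund: 333.33, transfer: 266.67

Step 1: Calculate total fee = 150
Step 2: Calculate each tx_type's proportion:
  deposit: 45/150 = 30.00% → 300.0
  payment: 15/150 = 10.00% → 100.0
  refund: 50/150 = 33.33% → 333.33
  transfer: 40/150 = 26.67% → 266.67
Step 3: Verify: sum of allocations ≈ 1000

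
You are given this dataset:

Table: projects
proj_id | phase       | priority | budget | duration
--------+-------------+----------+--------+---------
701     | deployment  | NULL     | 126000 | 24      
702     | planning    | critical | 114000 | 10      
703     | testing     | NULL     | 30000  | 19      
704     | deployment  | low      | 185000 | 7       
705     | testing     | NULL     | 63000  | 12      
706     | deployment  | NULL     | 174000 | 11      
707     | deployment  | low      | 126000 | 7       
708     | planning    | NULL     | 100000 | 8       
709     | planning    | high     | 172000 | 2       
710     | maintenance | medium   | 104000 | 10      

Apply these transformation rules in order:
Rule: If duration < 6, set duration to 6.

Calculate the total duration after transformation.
114

Step 1: 1 records have duration < 6
Step 2: These records originally summed to 2
Step 3: After setting to minimum: 1 × 6 = 6
Step 4: Unaffected records sum: 108
Step 5: Final sum = 6 + 108 = 114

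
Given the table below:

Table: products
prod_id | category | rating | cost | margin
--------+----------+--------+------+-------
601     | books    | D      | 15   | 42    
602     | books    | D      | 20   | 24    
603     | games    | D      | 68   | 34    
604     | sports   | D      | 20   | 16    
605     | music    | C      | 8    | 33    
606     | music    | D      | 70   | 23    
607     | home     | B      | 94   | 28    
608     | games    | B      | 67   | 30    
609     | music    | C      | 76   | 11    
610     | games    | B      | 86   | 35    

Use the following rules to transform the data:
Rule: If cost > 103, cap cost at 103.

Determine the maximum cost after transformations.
94

Step 1: Original maximum cost = 94
Step 2: Check cap of 103 against maximum
Step 3: No records exceed the cap (max 94 <= cap 103), so no capping applies
Step 4: Maximum after transformation = 94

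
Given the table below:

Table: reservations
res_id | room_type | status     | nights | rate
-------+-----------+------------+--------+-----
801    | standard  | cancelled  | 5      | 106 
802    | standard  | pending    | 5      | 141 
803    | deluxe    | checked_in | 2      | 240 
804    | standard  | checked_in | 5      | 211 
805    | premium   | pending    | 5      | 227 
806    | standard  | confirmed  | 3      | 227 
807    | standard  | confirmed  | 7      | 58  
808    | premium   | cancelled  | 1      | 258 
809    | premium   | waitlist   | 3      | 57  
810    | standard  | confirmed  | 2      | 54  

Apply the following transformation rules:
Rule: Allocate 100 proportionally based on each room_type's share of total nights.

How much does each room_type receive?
deluxe: 5.26, premium: 23.68, standard: 71.05

Step 1: Calculate total nights = 38
Step 2: Calculate each room_type's proportion:
  deluxe: 2/38 = 5.26% → 5.26
  premium: 9/38 = 23.68% → 23.68
  standard: 27/38 = 71.05% → 71.05
Step 3: Verify: sum of allocations ≈ 100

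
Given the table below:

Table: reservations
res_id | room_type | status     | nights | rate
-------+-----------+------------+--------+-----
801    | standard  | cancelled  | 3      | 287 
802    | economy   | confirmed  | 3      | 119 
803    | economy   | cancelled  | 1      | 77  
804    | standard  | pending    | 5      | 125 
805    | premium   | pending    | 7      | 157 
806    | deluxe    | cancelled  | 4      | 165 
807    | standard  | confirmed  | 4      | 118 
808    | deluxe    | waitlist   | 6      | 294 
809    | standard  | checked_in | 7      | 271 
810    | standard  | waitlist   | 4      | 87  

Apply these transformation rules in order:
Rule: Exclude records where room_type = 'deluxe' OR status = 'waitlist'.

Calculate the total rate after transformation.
1154

Step 1: Find records where room_type = 'deluxe' OR status = 'waitlist'
Step 2: 3 records match, summing to 546
Step 3: Original sum: 1700
Step 4: Remaining sum = 1700 - 546 = 1154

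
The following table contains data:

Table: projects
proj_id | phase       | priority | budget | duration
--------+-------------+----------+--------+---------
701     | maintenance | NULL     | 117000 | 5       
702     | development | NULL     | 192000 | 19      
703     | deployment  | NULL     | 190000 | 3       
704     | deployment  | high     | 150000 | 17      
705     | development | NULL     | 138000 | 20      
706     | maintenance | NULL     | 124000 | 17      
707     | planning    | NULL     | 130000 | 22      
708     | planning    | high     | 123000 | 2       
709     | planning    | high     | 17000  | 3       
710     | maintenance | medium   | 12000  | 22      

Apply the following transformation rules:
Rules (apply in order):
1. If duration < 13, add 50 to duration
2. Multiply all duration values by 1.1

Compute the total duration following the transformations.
363.0

Step 1: Apply Rule 1 - Add 50 to records with duration < 13
  - 4 records affected: 13 + (4 × 50) = 213
  - Unaffected records: 117
  - Sum after Rule 1: 330
Step 2: Apply Rule 2 - Multiply all by 1.1
  - 330 × 1.1 = 363.0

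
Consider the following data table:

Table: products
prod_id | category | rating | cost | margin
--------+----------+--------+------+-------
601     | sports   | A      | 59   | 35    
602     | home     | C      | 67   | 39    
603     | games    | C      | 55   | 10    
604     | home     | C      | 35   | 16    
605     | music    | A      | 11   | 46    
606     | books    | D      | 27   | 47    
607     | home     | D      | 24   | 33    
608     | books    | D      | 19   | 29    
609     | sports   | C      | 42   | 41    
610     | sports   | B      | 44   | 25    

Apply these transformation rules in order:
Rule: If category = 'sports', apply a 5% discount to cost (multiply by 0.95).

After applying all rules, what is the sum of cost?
375.75

Step 1: Records with category = 'sports' have total cost = 145
Step 2: Apply multiplier: 145 × 0.95 = 137.75
Step 3: Other records total: 238
Step 4: Final sum = 137.75 + 238 = 375.75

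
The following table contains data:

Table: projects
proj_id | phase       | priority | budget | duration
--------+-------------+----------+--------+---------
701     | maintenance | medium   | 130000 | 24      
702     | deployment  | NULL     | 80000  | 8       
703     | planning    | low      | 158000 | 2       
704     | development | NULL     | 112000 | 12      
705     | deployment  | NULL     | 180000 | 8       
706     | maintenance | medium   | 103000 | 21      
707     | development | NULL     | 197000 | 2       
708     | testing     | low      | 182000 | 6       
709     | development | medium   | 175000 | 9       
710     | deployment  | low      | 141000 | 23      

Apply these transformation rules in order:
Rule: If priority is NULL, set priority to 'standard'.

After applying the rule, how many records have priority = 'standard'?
4

Step 1: Count records where priority IS NULL
Step 2: Found 4 records with NULL priority
Step 3: These records will have priority set to 'standard'
Step 4: Records already having priority = 'standard': 0
Step 5: Answer: 4 + 0 = 4 records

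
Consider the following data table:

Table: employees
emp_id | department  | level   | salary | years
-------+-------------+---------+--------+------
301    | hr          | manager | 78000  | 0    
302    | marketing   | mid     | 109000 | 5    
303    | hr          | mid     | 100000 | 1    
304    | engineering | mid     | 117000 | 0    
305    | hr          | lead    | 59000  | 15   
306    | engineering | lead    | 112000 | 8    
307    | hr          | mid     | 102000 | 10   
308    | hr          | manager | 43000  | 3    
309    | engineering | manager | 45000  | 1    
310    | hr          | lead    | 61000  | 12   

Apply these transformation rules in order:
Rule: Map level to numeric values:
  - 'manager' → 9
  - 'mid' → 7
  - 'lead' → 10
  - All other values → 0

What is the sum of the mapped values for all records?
85

Step 1: Apply mapping to each record
Step 2: Count by status:
  'manager': 3 records × 9 = 27
  'mid': 4 records × 7 = 28
  'lead': 3 records × 10 = 30
Step 3: Sum all mapped values = 85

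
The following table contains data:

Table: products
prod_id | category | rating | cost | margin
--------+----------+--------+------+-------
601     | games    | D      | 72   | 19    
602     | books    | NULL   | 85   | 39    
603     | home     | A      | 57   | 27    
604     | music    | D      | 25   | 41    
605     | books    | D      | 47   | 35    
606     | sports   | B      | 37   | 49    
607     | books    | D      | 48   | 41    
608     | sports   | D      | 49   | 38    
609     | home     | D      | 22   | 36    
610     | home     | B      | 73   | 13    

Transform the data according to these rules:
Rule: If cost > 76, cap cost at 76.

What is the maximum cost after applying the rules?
76

Step 1: Original maximum cost = 85
Step 2: Apply cap at 76
Step 3: 1 records had cost > 76 and were capped
Step 4: Maximum after transformation = 76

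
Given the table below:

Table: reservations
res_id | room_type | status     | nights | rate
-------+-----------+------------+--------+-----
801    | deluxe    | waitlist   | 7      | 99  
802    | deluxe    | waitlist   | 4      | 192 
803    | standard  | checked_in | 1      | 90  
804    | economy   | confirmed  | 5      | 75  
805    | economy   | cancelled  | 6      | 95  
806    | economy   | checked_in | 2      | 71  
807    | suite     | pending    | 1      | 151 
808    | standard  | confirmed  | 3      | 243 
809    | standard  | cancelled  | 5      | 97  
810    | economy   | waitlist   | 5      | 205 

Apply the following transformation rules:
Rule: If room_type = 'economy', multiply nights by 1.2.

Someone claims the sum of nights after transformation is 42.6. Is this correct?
Yes, the result is correct.

Step 1: Calculate the correct sum after transformation
Step 2: Apply multiplier 1.2 to records where room_type = 'economy'
Step 3: Correct result = 42.6
Step 4: Claimed result = 42.6
Step 5: 42.6 = 42.6 ✓
Conclusion: The claimed result is correct.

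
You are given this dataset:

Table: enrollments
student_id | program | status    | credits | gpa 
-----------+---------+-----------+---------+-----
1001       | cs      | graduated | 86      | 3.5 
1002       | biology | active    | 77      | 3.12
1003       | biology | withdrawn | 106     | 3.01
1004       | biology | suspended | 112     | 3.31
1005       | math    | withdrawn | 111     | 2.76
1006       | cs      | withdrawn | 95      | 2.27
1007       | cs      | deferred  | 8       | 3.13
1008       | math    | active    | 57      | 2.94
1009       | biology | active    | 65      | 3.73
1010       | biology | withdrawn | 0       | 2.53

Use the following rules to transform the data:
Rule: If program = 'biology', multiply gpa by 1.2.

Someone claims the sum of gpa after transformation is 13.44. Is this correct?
No, the correct result is 33.44.

Step 1: Calculate the correct sum after transformation
Step 2: Apply multiplier 1.2 to records where program = 'biology'
Step 3: Correct result = 33.44
Step 4: Claimed result = 13.44
Step 5: 33.44 ≠ 13.44
Conclusion: The claimed result is incorrect. The correct answer is 33.44.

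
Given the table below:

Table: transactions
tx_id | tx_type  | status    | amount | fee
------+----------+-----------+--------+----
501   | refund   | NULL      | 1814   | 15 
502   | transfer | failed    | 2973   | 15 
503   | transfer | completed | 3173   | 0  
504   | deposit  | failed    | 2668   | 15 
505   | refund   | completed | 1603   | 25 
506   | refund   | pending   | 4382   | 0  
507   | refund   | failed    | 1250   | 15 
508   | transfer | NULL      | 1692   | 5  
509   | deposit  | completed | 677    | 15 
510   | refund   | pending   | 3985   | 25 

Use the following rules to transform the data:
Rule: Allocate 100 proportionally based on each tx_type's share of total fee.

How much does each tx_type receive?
deposit: 23.08, refund: 61.54, transfer: 15.38

Step 1: Calculate total fee = 130
Step 2: Calculate each tx_type's proportion:
  deposit: 30/130 = 23.08% → 23.08
  refund: 80/130 = 61.54% → 61.54
  transfer: 20/130 = 15.38% → 15.38
Step 3: Verify: sum of allocations ≈ 100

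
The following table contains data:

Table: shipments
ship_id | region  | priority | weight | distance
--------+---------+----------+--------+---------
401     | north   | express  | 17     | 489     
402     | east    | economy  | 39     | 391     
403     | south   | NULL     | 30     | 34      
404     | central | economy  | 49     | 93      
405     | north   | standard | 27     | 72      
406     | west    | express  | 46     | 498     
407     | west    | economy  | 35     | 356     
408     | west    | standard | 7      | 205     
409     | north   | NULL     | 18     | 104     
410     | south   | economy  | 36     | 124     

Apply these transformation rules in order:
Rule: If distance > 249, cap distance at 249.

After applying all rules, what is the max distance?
249

Step 1: Original maximum distance = 498
Step 2: Apply cap at 249
Step 3: 4 records had distance > 249 and were capped
Step 4: Maximum after transformation = 249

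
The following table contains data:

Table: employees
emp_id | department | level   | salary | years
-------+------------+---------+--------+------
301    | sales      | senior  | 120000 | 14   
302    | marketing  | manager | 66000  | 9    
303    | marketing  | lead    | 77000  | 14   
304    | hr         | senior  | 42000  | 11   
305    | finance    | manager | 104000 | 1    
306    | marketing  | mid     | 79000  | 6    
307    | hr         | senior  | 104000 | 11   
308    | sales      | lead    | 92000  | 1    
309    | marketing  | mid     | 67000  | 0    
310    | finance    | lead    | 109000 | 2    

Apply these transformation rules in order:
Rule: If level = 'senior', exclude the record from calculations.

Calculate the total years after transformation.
33

Step 1: Identify records where level = 'senior'
Step 2: The excluded records sum to 36
Step 3: Original total years = 69
Step 4: Remaining total = 69 - 36 = 33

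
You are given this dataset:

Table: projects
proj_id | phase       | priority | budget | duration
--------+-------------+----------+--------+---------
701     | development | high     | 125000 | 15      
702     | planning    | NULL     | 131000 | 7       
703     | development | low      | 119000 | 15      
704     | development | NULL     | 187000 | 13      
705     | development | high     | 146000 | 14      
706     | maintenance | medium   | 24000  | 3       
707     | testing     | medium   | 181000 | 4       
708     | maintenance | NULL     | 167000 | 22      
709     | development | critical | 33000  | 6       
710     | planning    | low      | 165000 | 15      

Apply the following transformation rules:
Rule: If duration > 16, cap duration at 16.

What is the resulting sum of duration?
108

Step 1: 1 records have duration > 16
Step 2: These records originally summed to 22
Step 3: After capping: 1 × 16 = 16
Step 4: Unaffected records sum: 92
Step 5: Final sum = 16 + 92 = 108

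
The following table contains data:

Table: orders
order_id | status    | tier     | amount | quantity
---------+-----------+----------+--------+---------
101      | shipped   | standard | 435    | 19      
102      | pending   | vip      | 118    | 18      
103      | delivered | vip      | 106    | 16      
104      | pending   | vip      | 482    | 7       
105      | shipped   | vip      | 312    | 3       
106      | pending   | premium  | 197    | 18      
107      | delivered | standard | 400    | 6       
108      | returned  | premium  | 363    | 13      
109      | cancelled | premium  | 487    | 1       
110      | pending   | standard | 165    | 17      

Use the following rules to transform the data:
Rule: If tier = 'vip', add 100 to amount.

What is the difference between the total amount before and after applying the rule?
400

Step 1: Original sum of amount = 3065
Step 2: 4 records have tier = 'vip'
Step 3: Each affected record changes by 100
Step 4: Total change = 4 × 100 = 400
Step 5: New sum = 3065 + 400 = 3465
Step 6: Difference = |3465 - 3065| = 400
        (Sum increased by 400)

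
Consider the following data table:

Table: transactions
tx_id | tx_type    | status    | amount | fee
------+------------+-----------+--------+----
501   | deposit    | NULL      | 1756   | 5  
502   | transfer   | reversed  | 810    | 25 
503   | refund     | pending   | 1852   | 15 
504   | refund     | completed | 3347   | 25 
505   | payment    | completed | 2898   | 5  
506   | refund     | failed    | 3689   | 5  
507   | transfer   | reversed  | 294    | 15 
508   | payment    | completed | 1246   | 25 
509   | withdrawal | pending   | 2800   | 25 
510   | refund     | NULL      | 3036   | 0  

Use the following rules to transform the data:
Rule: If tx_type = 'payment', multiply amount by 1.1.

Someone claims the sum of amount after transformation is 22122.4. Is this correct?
No, the correct result is 22142.4.

Step 1: Calculate the correct sum after transformation
Step 2: Apply multiplier 1.1 to records where tx_type = 'payment'
Step 3: Correct result = 22142.4
Step 4: Claimed result = 22122.4
Step 5: 22142.4 ≠ 22122.4
Conclusion: The claimed result is incorrect. The correct answer is 22142.4.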